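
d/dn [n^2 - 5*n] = 2*n - 5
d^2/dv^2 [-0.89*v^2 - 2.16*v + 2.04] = -1.78000000000000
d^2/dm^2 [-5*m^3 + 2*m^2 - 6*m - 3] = 4 - 30*m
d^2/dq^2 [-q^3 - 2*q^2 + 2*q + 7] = -6*q - 4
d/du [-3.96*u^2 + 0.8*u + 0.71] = 0.8 - 7.92*u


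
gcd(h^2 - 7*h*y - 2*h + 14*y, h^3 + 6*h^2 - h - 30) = h - 2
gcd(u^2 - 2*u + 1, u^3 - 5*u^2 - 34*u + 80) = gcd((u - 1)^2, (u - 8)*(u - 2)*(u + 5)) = 1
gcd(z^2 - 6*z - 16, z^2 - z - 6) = z + 2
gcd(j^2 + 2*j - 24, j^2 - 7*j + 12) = j - 4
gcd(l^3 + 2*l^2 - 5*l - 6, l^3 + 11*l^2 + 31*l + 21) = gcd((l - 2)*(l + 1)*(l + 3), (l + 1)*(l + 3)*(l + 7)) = l^2 + 4*l + 3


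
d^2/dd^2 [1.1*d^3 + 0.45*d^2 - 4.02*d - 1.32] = 6.6*d + 0.9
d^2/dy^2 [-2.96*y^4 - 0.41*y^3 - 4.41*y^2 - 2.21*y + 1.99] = -35.52*y^2 - 2.46*y - 8.82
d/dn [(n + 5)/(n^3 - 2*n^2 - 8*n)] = (-n*(-n^2 + 2*n + 8) + (n + 5)*(-3*n^2 + 4*n + 8))/(n^2*(-n^2 + 2*n + 8)^2)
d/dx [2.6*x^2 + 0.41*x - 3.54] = 5.2*x + 0.41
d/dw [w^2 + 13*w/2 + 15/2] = 2*w + 13/2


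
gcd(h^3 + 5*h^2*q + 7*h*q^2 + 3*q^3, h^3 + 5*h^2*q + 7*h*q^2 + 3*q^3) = h^3 + 5*h^2*q + 7*h*q^2 + 3*q^3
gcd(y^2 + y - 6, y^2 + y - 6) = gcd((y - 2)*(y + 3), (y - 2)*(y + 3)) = y^2 + y - 6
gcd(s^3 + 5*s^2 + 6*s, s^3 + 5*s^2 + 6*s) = s^3 + 5*s^2 + 6*s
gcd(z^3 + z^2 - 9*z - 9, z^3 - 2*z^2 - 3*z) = z^2 - 2*z - 3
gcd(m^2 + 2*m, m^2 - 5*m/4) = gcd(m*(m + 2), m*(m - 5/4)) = m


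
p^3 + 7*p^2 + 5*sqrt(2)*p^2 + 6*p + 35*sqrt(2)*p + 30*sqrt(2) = (p + 1)*(p + 6)*(p + 5*sqrt(2))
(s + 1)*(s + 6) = s^2 + 7*s + 6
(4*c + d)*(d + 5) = 4*c*d + 20*c + d^2 + 5*d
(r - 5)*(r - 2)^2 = r^3 - 9*r^2 + 24*r - 20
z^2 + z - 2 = (z - 1)*(z + 2)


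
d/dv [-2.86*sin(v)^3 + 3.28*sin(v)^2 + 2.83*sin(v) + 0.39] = (-8.58*sin(v)^2 + 6.56*sin(v) + 2.83)*cos(v)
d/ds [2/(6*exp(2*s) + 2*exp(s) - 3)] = (-24*exp(s) - 4)*exp(s)/(6*exp(2*s) + 2*exp(s) - 3)^2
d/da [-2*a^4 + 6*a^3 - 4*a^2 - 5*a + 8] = -8*a^3 + 18*a^2 - 8*a - 5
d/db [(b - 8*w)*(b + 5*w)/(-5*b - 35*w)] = ((-2*b + 3*w)*(b + 7*w) + (b - 8*w)*(b + 5*w))/(5*(b + 7*w)^2)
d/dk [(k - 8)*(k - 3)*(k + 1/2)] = 3*k^2 - 21*k + 37/2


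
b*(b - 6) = b^2 - 6*b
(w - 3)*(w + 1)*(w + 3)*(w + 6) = w^4 + 7*w^3 - 3*w^2 - 63*w - 54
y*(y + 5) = y^2 + 5*y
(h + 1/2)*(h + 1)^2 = h^3 + 5*h^2/2 + 2*h + 1/2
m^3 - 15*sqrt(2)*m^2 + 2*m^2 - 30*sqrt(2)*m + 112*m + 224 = (m + 2)*(m - 8*sqrt(2))*(m - 7*sqrt(2))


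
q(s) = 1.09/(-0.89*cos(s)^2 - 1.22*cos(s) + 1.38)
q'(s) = 1.09*(-1.78*sin(s)*cos(s) - 1.22*sin(s))/(-0.89*cos(s)^2 - 1.22*cos(s) + 1.38)^2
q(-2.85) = 0.63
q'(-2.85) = -0.05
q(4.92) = 1.00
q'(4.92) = 1.42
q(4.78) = 0.84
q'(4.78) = 0.87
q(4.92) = 1.00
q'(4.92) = 1.42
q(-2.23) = 0.61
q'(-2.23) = 0.03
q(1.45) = 0.89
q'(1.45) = -1.04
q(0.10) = -1.52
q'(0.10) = -0.64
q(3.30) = 0.63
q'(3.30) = -0.03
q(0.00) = -1.49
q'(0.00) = 0.00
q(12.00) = -3.85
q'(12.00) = 19.84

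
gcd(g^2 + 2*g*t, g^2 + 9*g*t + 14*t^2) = g + 2*t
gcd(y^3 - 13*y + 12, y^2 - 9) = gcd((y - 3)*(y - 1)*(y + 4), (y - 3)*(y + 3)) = y - 3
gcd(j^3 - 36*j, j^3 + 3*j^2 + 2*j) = j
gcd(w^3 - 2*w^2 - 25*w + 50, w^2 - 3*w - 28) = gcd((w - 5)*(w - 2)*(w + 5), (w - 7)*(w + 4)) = 1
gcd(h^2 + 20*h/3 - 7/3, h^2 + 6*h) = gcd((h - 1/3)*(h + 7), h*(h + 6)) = 1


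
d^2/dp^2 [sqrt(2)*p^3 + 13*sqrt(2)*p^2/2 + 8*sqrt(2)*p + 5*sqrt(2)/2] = sqrt(2)*(6*p + 13)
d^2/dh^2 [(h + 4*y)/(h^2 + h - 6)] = 2*((h + 4*y)*(2*h + 1)^2 - (3*h + 4*y + 1)*(h^2 + h - 6))/(h^2 + h - 6)^3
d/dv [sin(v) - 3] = cos(v)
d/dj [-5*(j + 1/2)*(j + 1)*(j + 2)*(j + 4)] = -20*j^3 - 225*j^2/2 - 175*j - 75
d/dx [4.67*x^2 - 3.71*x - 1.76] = 9.34*x - 3.71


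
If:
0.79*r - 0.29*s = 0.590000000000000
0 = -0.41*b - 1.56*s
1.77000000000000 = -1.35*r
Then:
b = 21.33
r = -1.31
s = -5.61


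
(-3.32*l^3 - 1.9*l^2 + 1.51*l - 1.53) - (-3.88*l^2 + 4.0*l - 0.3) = -3.32*l^3 + 1.98*l^2 - 2.49*l - 1.23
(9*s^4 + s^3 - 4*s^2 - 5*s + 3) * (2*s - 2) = 18*s^5 - 16*s^4 - 10*s^3 - 2*s^2 + 16*s - 6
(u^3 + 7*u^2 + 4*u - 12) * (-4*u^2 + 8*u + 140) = -4*u^5 - 20*u^4 + 180*u^3 + 1060*u^2 + 464*u - 1680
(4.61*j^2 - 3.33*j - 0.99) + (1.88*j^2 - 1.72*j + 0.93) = 6.49*j^2 - 5.05*j - 0.0599999999999999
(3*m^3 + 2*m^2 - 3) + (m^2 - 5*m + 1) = 3*m^3 + 3*m^2 - 5*m - 2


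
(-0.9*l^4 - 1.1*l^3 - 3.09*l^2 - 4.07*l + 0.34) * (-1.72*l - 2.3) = 1.548*l^5 + 3.962*l^4 + 7.8448*l^3 + 14.1074*l^2 + 8.7762*l - 0.782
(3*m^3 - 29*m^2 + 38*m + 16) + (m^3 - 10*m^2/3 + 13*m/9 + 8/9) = 4*m^3 - 97*m^2/3 + 355*m/9 + 152/9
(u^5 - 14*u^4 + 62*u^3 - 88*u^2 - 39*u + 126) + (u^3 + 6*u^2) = u^5 - 14*u^4 + 63*u^3 - 82*u^2 - 39*u + 126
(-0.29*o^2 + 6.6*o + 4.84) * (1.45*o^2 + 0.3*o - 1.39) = -0.4205*o^4 + 9.483*o^3 + 9.4011*o^2 - 7.722*o - 6.7276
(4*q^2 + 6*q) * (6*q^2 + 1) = 24*q^4 + 36*q^3 + 4*q^2 + 6*q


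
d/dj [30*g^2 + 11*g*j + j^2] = 11*g + 2*j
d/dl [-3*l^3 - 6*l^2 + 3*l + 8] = -9*l^2 - 12*l + 3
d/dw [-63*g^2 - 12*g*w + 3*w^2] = -12*g + 6*w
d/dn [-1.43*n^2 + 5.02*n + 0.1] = 5.02 - 2.86*n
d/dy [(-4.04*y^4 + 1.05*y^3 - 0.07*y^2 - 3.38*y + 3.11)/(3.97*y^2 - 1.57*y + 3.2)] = (-32.0776*y^5 + 23.1969*y^4 - 55.009*y^3 + 23.6085*y^2 - 25.1414*y - 5.9333)/(15.7609*y^4 - 12.4658*y^3 + 27.8729*y^2 - 10.048*y + 10.24)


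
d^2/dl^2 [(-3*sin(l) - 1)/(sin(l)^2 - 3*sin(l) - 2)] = (27*sin(l)^5 + 13*sin(l)^4 - 7*sin(l)^2 - 45*sin(l)/4 + 9*sin(3*l)/4 - 3*sin(5*l)/2 + 14)/(sin(l)^2 - 3*sin(l) - 2)^3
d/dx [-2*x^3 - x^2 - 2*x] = -6*x^2 - 2*x - 2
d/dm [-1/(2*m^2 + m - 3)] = (4*m + 1)/(2*m^2 + m - 3)^2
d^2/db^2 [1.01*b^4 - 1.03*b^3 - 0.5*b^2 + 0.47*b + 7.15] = 12.12*b^2 - 6.18*b - 1.0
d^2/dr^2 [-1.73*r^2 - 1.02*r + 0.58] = -3.46000000000000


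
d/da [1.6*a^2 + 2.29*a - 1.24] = 3.2*a + 2.29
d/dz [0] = 0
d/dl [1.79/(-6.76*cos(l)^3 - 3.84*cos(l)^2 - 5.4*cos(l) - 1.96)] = (36.3012*sin(l)^2 - 13.7472*cos(l) - 45.9672)*sin(l)/(6.76*cos(l)^3 + 3.84*cos(l)^2 + 5.4*cos(l) + 1.96)^2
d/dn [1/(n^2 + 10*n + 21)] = 2*(-n - 5)/(n^2 + 10*n + 21)^2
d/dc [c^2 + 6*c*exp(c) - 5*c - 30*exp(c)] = 6*c*exp(c) + 2*c - 24*exp(c) - 5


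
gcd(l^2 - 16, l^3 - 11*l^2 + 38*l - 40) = l - 4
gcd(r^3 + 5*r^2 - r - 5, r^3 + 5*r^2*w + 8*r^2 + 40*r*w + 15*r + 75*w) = r + 5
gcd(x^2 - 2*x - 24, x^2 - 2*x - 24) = x^2 - 2*x - 24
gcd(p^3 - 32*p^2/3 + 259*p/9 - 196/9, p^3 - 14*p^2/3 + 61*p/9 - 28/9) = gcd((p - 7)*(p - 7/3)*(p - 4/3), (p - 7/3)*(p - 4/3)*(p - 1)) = p^2 - 11*p/3 + 28/9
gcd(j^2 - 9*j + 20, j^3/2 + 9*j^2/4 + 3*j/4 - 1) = 1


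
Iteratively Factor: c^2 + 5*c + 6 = (c + 3)*(c + 2)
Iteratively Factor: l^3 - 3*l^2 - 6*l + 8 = (l + 2)*(l^2 - 5*l + 4) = (l - 1)*(l + 2)*(l - 4)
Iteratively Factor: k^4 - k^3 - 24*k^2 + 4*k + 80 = (k - 5)*(k^3 + 4*k^2 - 4*k - 16) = (k - 5)*(k - 2)*(k^2 + 6*k + 8) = (k - 5)*(k - 2)*(k + 4)*(k + 2)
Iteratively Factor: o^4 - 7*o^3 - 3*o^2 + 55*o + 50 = (o + 1)*(o^3 - 8*o^2 + 5*o + 50) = (o - 5)*(o + 1)*(o^2 - 3*o - 10) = (o - 5)^2*(o + 1)*(o + 2)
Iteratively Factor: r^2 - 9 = (r + 3)*(r - 3)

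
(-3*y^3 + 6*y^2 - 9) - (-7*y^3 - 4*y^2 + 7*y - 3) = 4*y^3 + 10*y^2 - 7*y - 6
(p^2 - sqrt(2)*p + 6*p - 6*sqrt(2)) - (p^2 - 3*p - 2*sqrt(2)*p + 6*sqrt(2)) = sqrt(2)*p + 9*p - 12*sqrt(2)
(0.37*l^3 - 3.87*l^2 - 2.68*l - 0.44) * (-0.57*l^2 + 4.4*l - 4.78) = -0.2109*l^5 + 3.8339*l^4 - 17.269*l^3 + 6.9574*l^2 + 10.8744*l + 2.1032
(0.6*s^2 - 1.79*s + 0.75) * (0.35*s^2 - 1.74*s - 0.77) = 0.21*s^4 - 1.6705*s^3 + 2.9151*s^2 + 0.0733000000000001*s - 0.5775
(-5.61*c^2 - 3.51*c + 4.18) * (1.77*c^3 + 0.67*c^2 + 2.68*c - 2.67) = -9.9297*c^5 - 9.9714*c^4 - 9.9879*c^3 + 8.3725*c^2 + 20.5741*c - 11.1606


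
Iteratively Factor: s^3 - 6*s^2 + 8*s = (s - 2)*(s^2 - 4*s) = (s - 4)*(s - 2)*(s)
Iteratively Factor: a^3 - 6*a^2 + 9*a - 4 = (a - 1)*(a^2 - 5*a + 4) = (a - 1)^2*(a - 4)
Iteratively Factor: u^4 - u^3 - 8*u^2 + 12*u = (u - 2)*(u^3 + u^2 - 6*u) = u*(u - 2)*(u^2 + u - 6) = u*(u - 2)*(u + 3)*(u - 2)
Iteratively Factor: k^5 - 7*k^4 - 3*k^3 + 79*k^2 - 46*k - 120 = (k - 4)*(k^4 - 3*k^3 - 15*k^2 + 19*k + 30) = (k - 5)*(k - 4)*(k^3 + 2*k^2 - 5*k - 6) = (k - 5)*(k - 4)*(k - 2)*(k^2 + 4*k + 3) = (k - 5)*(k - 4)*(k - 2)*(k + 3)*(k + 1)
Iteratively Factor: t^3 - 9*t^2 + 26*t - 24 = (t - 3)*(t^2 - 6*t + 8) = (t - 4)*(t - 3)*(t - 2)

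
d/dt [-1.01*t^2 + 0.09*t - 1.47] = 0.09 - 2.02*t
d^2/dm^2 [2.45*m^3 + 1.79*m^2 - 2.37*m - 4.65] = 14.7*m + 3.58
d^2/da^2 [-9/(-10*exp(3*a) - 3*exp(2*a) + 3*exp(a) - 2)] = 27*((-30*exp(2*a) - 4*exp(a) + 1)*(10*exp(3*a) + 3*exp(2*a) - 3*exp(a) + 2) + 6*(10*exp(2*a) + 2*exp(a) - 1)^2*exp(a))*exp(a)/(10*exp(3*a) + 3*exp(2*a) - 3*exp(a) + 2)^3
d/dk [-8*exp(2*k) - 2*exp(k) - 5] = (-16*exp(k) - 2)*exp(k)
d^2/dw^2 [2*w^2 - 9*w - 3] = 4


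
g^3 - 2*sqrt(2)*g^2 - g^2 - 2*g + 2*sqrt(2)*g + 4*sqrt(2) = (g - 2)*(g + 1)*(g - 2*sqrt(2))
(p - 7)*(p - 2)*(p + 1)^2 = p^4 - 7*p^3 - 3*p^2 + 19*p + 14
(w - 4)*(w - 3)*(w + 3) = w^3 - 4*w^2 - 9*w + 36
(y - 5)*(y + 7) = y^2 + 2*y - 35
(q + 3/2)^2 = q^2 + 3*q + 9/4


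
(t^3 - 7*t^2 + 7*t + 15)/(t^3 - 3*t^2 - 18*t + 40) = (t^2 - 2*t - 3)/(t^2 + 2*t - 8)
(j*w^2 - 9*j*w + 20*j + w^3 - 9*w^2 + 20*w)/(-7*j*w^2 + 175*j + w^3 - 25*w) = (j*w - 4*j + w^2 - 4*w)/(-7*j*w - 35*j + w^2 + 5*w)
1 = 1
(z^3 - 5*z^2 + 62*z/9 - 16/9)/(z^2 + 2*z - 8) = (z^2 - 3*z + 8/9)/(z + 4)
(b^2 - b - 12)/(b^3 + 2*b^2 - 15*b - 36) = 1/(b + 3)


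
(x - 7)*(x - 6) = x^2 - 13*x + 42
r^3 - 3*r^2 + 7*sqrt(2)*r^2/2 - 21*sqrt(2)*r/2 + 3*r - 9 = (r - 3)*(r + sqrt(2)/2)*(r + 3*sqrt(2))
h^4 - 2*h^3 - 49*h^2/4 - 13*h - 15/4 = (h - 5)*(h + 1/2)*(h + 1)*(h + 3/2)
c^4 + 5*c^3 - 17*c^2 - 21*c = c*(c - 3)*(c + 1)*(c + 7)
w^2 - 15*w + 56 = (w - 8)*(w - 7)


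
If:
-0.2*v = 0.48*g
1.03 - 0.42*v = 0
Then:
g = -1.02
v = 2.45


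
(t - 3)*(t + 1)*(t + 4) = t^3 + 2*t^2 - 11*t - 12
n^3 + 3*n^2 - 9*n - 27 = (n - 3)*(n + 3)^2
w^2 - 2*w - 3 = (w - 3)*(w + 1)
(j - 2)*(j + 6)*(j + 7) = j^3 + 11*j^2 + 16*j - 84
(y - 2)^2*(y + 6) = y^3 + 2*y^2 - 20*y + 24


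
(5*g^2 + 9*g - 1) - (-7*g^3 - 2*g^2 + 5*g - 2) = 7*g^3 + 7*g^2 + 4*g + 1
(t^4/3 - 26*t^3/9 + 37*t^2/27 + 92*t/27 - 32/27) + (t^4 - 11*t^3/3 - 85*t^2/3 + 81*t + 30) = 4*t^4/3 - 59*t^3/9 - 728*t^2/27 + 2279*t/27 + 778/27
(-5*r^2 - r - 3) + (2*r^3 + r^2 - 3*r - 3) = 2*r^3 - 4*r^2 - 4*r - 6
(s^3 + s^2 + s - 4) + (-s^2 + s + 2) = s^3 + 2*s - 2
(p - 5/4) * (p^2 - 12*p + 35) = p^3 - 53*p^2/4 + 50*p - 175/4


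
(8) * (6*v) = 48*v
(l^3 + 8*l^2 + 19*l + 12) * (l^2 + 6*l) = l^5 + 14*l^4 + 67*l^3 + 126*l^2 + 72*l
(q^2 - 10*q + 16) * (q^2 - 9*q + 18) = q^4 - 19*q^3 + 124*q^2 - 324*q + 288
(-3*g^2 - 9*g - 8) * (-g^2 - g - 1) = 3*g^4 + 12*g^3 + 20*g^2 + 17*g + 8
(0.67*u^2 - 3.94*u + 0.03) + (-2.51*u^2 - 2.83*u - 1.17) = -1.84*u^2 - 6.77*u - 1.14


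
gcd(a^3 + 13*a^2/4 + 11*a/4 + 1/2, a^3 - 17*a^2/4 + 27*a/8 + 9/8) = a + 1/4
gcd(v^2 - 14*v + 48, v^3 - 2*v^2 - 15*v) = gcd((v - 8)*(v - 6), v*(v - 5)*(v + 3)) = 1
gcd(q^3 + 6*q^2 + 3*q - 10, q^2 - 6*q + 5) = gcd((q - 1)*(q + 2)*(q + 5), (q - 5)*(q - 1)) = q - 1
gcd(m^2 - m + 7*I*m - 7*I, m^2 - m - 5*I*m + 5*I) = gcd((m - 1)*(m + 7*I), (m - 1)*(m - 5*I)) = m - 1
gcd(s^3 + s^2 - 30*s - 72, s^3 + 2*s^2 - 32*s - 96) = s^2 - 2*s - 24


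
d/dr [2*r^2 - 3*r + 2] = 4*r - 3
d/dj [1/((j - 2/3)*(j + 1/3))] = 27*(1 - 6*j)/(81*j^4 - 54*j^3 - 27*j^2 + 12*j + 4)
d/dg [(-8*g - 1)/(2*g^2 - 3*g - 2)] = (16*g^2 + 4*g + 13)/(4*g^4 - 12*g^3 + g^2 + 12*g + 4)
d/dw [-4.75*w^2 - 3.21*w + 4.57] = -9.5*w - 3.21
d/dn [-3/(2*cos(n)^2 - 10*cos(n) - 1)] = 6*(5 - 2*cos(n))*sin(n)/(10*cos(n) - cos(2*n))^2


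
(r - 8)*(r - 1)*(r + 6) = r^3 - 3*r^2 - 46*r + 48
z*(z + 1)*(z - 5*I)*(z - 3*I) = z^4 + z^3 - 8*I*z^3 - 15*z^2 - 8*I*z^2 - 15*z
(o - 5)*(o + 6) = o^2 + o - 30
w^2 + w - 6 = (w - 2)*(w + 3)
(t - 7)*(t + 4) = t^2 - 3*t - 28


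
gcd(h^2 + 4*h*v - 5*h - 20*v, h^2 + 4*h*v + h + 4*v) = h + 4*v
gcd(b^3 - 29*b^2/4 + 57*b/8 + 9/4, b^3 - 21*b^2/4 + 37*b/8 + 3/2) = b^2 - 5*b/4 - 3/8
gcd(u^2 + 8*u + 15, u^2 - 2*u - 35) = u + 5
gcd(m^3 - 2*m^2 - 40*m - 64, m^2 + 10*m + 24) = m + 4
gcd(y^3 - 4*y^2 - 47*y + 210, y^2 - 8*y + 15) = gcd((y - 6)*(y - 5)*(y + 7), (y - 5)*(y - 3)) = y - 5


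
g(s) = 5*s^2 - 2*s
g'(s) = 10*s - 2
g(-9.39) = 459.64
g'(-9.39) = -95.90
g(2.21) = 20.00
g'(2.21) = 20.10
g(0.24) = -0.19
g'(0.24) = 0.40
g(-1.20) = 9.60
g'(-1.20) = -14.00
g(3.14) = 43.02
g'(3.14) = 29.40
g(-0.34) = 1.26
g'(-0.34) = -5.40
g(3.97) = 70.86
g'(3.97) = 37.70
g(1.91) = 14.42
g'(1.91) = 17.10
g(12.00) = 696.00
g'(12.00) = 118.00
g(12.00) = 696.00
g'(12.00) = 118.00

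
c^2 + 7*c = c*(c + 7)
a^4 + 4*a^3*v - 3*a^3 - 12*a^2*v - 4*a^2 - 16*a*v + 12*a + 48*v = (a - 3)*(a - 2)*(a + 2)*(a + 4*v)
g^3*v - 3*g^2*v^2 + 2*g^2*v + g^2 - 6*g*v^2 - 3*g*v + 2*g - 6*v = (g + 2)*(g - 3*v)*(g*v + 1)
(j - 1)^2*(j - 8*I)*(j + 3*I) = j^4 - 2*j^3 - 5*I*j^3 + 25*j^2 + 10*I*j^2 - 48*j - 5*I*j + 24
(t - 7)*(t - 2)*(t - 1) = t^3 - 10*t^2 + 23*t - 14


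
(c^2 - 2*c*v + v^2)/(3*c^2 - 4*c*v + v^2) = (-c + v)/(-3*c + v)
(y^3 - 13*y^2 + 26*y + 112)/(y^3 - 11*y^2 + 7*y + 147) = (y^2 - 6*y - 16)/(y^2 - 4*y - 21)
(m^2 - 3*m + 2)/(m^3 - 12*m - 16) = (-m^2 + 3*m - 2)/(-m^3 + 12*m + 16)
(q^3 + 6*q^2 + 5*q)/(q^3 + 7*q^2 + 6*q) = (q + 5)/(q + 6)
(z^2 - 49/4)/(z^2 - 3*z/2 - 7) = (z + 7/2)/(z + 2)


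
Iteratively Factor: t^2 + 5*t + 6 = (t + 2)*(t + 3)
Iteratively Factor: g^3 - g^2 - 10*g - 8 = (g + 2)*(g^2 - 3*g - 4) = (g + 1)*(g + 2)*(g - 4)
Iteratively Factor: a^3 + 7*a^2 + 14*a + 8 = (a + 2)*(a^2 + 5*a + 4) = (a + 1)*(a + 2)*(a + 4)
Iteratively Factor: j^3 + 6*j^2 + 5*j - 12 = (j + 4)*(j^2 + 2*j - 3) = (j - 1)*(j + 4)*(j + 3)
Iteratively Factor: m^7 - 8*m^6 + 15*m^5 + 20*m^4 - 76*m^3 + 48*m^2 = (m)*(m^6 - 8*m^5 + 15*m^4 + 20*m^3 - 76*m^2 + 48*m) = m*(m + 2)*(m^5 - 10*m^4 + 35*m^3 - 50*m^2 + 24*m) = m*(m - 2)*(m + 2)*(m^4 - 8*m^3 + 19*m^2 - 12*m) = m*(m - 3)*(m - 2)*(m + 2)*(m^3 - 5*m^2 + 4*m) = m*(m - 3)*(m - 2)*(m - 1)*(m + 2)*(m^2 - 4*m) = m*(m - 4)*(m - 3)*(m - 2)*(m - 1)*(m + 2)*(m)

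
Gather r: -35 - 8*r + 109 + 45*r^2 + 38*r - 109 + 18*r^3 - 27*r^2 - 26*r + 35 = 18*r^3 + 18*r^2 + 4*r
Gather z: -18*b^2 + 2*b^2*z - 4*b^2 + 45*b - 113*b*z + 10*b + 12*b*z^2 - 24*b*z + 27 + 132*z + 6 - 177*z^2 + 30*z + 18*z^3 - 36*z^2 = -22*b^2 + 55*b + 18*z^3 + z^2*(12*b - 213) + z*(2*b^2 - 137*b + 162) + 33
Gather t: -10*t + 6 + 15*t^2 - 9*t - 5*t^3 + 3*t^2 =-5*t^3 + 18*t^2 - 19*t + 6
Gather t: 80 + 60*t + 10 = 60*t + 90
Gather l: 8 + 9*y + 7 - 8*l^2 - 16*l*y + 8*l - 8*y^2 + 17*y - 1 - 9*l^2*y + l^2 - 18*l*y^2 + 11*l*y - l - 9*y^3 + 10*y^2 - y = l^2*(-9*y - 7) + l*(-18*y^2 - 5*y + 7) - 9*y^3 + 2*y^2 + 25*y + 14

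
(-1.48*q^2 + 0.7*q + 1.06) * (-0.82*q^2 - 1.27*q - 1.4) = 1.2136*q^4 + 1.3056*q^3 + 0.3138*q^2 - 2.3262*q - 1.484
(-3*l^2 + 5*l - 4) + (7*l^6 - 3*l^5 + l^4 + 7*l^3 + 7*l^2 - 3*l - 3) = 7*l^6 - 3*l^5 + l^4 + 7*l^3 + 4*l^2 + 2*l - 7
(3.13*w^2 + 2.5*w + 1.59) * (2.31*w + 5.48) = 7.2303*w^3 + 22.9274*w^2 + 17.3729*w + 8.7132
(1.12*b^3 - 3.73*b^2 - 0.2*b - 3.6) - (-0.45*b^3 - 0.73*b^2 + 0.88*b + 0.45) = 1.57*b^3 - 3.0*b^2 - 1.08*b - 4.05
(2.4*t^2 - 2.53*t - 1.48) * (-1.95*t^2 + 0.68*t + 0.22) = -4.68*t^4 + 6.5655*t^3 + 1.6936*t^2 - 1.563*t - 0.3256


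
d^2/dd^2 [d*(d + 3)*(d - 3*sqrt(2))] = 6*d - 6*sqrt(2) + 6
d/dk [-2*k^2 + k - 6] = 1 - 4*k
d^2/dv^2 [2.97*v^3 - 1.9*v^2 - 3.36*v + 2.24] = 17.82*v - 3.8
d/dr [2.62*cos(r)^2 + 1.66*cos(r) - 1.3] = -(5.24*cos(r) + 1.66)*sin(r)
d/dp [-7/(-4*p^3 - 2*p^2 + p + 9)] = 7*(-12*p^2 - 4*p + 1)/(4*p^3 + 2*p^2 - p - 9)^2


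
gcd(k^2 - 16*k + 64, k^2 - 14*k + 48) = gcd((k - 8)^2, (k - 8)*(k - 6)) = k - 8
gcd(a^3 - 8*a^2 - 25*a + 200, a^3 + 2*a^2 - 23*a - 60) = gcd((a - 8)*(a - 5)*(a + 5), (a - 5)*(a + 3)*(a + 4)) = a - 5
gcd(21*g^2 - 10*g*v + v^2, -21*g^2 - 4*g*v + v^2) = -7*g + v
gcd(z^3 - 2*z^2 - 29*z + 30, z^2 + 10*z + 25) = z + 5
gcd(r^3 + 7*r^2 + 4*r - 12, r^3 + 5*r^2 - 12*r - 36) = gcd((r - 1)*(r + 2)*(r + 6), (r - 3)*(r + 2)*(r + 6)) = r^2 + 8*r + 12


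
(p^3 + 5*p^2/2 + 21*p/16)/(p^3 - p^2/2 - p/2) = (16*p^2 + 40*p + 21)/(8*(2*p^2 - p - 1))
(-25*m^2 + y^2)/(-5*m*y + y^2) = (5*m + y)/y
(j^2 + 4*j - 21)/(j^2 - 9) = (j + 7)/(j + 3)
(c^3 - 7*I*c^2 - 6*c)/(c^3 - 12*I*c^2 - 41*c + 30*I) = c/(c - 5*I)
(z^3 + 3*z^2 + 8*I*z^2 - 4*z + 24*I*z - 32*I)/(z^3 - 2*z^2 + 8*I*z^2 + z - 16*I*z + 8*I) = (z + 4)/(z - 1)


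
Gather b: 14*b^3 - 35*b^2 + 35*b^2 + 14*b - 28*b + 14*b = 14*b^3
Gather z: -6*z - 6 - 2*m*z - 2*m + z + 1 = -2*m + z*(-2*m - 5) - 5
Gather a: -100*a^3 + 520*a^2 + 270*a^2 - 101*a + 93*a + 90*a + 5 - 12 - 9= -100*a^3 + 790*a^2 + 82*a - 16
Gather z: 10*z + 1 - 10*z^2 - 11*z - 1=-10*z^2 - z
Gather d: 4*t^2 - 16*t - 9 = 4*t^2 - 16*t - 9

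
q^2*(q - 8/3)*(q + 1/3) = q^4 - 7*q^3/3 - 8*q^2/9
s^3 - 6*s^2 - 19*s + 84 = (s - 7)*(s - 3)*(s + 4)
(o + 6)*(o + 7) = o^2 + 13*o + 42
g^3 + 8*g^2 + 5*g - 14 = (g - 1)*(g + 2)*(g + 7)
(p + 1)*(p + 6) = p^2 + 7*p + 6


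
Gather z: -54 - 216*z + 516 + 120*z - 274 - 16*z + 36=224 - 112*z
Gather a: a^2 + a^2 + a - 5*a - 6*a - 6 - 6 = 2*a^2 - 10*a - 12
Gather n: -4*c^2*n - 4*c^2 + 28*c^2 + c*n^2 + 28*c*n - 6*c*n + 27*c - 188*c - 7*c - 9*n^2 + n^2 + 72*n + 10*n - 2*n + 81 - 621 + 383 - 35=24*c^2 - 168*c + n^2*(c - 8) + n*(-4*c^2 + 22*c + 80) - 192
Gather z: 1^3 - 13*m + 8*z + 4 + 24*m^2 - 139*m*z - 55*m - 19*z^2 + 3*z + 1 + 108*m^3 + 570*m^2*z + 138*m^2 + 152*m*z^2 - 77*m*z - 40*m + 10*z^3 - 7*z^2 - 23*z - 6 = 108*m^3 + 162*m^2 - 108*m + 10*z^3 + z^2*(152*m - 26) + z*(570*m^2 - 216*m - 12)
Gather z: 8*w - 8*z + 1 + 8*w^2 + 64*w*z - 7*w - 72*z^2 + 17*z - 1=8*w^2 + w - 72*z^2 + z*(64*w + 9)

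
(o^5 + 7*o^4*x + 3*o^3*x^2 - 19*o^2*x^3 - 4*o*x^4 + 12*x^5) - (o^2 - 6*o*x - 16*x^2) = o^5 + 7*o^4*x + 3*o^3*x^2 - 19*o^2*x^3 - o^2 - 4*o*x^4 + 6*o*x + 12*x^5 + 16*x^2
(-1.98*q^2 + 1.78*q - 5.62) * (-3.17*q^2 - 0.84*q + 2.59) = 6.2766*q^4 - 3.9794*q^3 + 11.192*q^2 + 9.331*q - 14.5558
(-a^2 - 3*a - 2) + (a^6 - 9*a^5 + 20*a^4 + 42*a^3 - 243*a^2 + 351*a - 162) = a^6 - 9*a^5 + 20*a^4 + 42*a^3 - 244*a^2 + 348*a - 164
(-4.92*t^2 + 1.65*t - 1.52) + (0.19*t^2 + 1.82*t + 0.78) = -4.73*t^2 + 3.47*t - 0.74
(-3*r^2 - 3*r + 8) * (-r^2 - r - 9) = 3*r^4 + 6*r^3 + 22*r^2 + 19*r - 72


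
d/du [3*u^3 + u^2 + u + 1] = 9*u^2 + 2*u + 1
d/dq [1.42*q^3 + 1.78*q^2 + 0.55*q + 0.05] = 4.26*q^2 + 3.56*q + 0.55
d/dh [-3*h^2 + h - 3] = 1 - 6*h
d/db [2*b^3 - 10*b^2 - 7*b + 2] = 6*b^2 - 20*b - 7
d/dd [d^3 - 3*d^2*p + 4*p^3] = 3*d*(d - 2*p)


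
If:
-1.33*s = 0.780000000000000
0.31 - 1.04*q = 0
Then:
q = 0.30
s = -0.59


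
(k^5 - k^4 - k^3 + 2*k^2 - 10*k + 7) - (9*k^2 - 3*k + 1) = k^5 - k^4 - k^3 - 7*k^2 - 7*k + 6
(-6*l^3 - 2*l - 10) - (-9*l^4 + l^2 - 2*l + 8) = 9*l^4 - 6*l^3 - l^2 - 18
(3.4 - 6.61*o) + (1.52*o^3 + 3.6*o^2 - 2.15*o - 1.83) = 1.52*o^3 + 3.6*o^2 - 8.76*o + 1.57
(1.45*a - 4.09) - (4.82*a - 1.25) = -3.37*a - 2.84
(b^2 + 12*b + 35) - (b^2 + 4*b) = 8*b + 35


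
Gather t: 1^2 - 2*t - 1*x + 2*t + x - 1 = 0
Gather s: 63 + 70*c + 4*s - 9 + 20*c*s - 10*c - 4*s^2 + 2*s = 60*c - 4*s^2 + s*(20*c + 6) + 54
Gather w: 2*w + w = 3*w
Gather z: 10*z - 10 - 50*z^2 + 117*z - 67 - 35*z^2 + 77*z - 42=-85*z^2 + 204*z - 119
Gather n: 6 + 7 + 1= 14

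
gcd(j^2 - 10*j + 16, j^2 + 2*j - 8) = j - 2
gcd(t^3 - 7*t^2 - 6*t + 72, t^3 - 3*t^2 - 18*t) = t^2 - 3*t - 18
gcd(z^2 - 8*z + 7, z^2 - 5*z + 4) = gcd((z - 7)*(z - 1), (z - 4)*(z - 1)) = z - 1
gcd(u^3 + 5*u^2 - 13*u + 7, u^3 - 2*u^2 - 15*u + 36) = 1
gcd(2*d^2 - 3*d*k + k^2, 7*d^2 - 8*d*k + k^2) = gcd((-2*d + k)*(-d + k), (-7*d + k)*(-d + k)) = d - k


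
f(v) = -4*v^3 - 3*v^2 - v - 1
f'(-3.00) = -91.00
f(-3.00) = 83.00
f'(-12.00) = -1657.00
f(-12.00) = 6491.00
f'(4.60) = -282.52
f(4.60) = -458.42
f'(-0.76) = -3.37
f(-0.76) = -0.22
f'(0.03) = -1.19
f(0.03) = -1.03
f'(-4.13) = -180.90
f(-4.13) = 233.74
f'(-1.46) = -17.82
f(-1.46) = 6.51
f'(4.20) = -237.88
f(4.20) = -354.47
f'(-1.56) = -20.84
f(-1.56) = 8.44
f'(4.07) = -224.20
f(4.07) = -324.44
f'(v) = -12*v^2 - 6*v - 1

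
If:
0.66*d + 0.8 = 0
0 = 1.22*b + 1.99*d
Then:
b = 1.98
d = -1.21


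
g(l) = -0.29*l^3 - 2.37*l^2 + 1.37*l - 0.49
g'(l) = -0.87*l^2 - 4.74*l + 1.37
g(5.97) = -138.49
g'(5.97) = -57.94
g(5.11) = -94.07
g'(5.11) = -45.57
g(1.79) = -7.29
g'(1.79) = -9.90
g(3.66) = -41.44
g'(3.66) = -27.63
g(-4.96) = -30.20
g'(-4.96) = 3.48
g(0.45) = -0.38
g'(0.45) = -0.94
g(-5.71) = -31.60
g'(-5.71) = 0.07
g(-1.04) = -4.15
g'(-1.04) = 5.36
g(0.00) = -0.49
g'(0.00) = 1.37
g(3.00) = -25.54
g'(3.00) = -20.68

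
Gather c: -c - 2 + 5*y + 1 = -c + 5*y - 1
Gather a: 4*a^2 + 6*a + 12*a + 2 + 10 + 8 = 4*a^2 + 18*a + 20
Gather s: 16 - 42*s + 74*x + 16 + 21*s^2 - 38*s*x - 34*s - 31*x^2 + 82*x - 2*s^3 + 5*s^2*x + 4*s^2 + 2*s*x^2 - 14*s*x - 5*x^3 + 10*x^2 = -2*s^3 + s^2*(5*x + 25) + s*(2*x^2 - 52*x - 76) - 5*x^3 - 21*x^2 + 156*x + 32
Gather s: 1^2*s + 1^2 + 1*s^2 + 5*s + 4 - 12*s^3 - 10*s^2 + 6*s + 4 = -12*s^3 - 9*s^2 + 12*s + 9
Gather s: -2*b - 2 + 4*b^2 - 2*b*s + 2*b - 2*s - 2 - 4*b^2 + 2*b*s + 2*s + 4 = 0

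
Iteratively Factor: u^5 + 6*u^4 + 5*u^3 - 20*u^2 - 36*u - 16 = (u - 2)*(u^4 + 8*u^3 + 21*u^2 + 22*u + 8) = (u - 2)*(u + 4)*(u^3 + 4*u^2 + 5*u + 2) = (u - 2)*(u + 2)*(u + 4)*(u^2 + 2*u + 1) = (u - 2)*(u + 1)*(u + 2)*(u + 4)*(u + 1)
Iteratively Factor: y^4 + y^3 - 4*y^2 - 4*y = (y)*(y^3 + y^2 - 4*y - 4) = y*(y + 2)*(y^2 - y - 2) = y*(y - 2)*(y + 2)*(y + 1)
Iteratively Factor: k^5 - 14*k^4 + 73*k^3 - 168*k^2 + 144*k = (k - 3)*(k^4 - 11*k^3 + 40*k^2 - 48*k) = (k - 4)*(k - 3)*(k^3 - 7*k^2 + 12*k) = k*(k - 4)*(k - 3)*(k^2 - 7*k + 12) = k*(k - 4)*(k - 3)^2*(k - 4)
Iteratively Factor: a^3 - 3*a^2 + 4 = (a - 2)*(a^2 - a - 2) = (a - 2)*(a + 1)*(a - 2)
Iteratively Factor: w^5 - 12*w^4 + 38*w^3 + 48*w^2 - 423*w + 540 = (w - 3)*(w^4 - 9*w^3 + 11*w^2 + 81*w - 180) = (w - 3)*(w + 3)*(w^3 - 12*w^2 + 47*w - 60) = (w - 4)*(w - 3)*(w + 3)*(w^2 - 8*w + 15) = (w - 5)*(w - 4)*(w - 3)*(w + 3)*(w - 3)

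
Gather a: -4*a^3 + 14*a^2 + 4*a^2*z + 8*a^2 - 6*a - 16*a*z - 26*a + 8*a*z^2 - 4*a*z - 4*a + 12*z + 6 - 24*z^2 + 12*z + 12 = -4*a^3 + a^2*(4*z + 22) + a*(8*z^2 - 20*z - 36) - 24*z^2 + 24*z + 18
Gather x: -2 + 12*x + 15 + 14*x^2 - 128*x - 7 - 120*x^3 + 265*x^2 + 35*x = -120*x^3 + 279*x^2 - 81*x + 6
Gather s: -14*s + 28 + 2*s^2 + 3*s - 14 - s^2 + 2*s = s^2 - 9*s + 14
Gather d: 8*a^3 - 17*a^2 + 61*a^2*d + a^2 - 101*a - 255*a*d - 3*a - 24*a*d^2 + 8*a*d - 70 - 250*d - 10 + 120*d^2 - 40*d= 8*a^3 - 16*a^2 - 104*a + d^2*(120 - 24*a) + d*(61*a^2 - 247*a - 290) - 80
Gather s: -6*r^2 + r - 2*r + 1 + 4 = -6*r^2 - r + 5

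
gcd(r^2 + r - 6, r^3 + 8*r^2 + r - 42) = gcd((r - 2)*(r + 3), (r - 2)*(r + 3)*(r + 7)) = r^2 + r - 6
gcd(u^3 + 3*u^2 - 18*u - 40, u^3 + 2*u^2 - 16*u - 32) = u^2 - 2*u - 8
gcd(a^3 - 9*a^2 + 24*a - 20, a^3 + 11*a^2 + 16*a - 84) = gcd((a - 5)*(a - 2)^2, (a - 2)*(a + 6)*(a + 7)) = a - 2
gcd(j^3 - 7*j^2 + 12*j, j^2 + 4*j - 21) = j - 3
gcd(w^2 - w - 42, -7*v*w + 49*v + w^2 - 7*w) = w - 7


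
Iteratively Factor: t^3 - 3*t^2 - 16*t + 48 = (t - 4)*(t^2 + t - 12) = (t - 4)*(t - 3)*(t + 4)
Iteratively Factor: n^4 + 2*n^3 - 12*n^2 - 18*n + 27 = (n + 3)*(n^3 - n^2 - 9*n + 9) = (n - 3)*(n + 3)*(n^2 + 2*n - 3) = (n - 3)*(n + 3)^2*(n - 1)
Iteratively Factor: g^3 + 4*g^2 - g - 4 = (g - 1)*(g^2 + 5*g + 4) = (g - 1)*(g + 1)*(g + 4)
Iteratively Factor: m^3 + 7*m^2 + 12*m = (m)*(m^2 + 7*m + 12) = m*(m + 3)*(m + 4)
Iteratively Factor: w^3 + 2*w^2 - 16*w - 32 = (w + 4)*(w^2 - 2*w - 8) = (w + 2)*(w + 4)*(w - 4)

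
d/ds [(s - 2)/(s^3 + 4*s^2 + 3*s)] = (s*(s^2 + 4*s + 3) - (s - 2)*(3*s^2 + 8*s + 3))/(s^2*(s^2 + 4*s + 3)^2)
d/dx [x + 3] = 1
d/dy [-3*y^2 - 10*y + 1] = -6*y - 10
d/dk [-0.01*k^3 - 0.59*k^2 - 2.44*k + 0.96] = -0.03*k^2 - 1.18*k - 2.44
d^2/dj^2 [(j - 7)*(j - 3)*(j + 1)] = 6*j - 18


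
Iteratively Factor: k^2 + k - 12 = (k - 3)*(k + 4)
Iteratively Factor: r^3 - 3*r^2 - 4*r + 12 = (r + 2)*(r^2 - 5*r + 6) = (r - 3)*(r + 2)*(r - 2)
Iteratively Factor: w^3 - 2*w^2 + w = (w)*(w^2 - 2*w + 1) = w*(w - 1)*(w - 1)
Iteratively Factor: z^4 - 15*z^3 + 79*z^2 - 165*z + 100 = (z - 1)*(z^3 - 14*z^2 + 65*z - 100) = (z - 5)*(z - 1)*(z^2 - 9*z + 20) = (z - 5)^2*(z - 1)*(z - 4)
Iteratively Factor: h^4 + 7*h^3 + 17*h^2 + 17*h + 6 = (h + 2)*(h^3 + 5*h^2 + 7*h + 3) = (h + 2)*(h + 3)*(h^2 + 2*h + 1) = (h + 1)*(h + 2)*(h + 3)*(h + 1)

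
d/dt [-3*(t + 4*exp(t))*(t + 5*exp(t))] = -27*t*exp(t) - 6*t - 120*exp(2*t) - 27*exp(t)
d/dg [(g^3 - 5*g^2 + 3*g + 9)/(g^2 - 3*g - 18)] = (g^4 - 6*g^3 - 42*g^2 + 162*g - 27)/(g^4 - 6*g^3 - 27*g^2 + 108*g + 324)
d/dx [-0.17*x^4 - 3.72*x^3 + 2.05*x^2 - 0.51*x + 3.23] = -0.68*x^3 - 11.16*x^2 + 4.1*x - 0.51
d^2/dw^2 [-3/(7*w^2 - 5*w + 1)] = 6*(49*w^2 - 35*w - (14*w - 5)^2 + 7)/(7*w^2 - 5*w + 1)^3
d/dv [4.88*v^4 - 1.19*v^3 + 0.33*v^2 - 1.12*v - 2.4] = 19.52*v^3 - 3.57*v^2 + 0.66*v - 1.12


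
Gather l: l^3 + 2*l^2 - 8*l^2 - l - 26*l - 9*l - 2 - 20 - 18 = l^3 - 6*l^2 - 36*l - 40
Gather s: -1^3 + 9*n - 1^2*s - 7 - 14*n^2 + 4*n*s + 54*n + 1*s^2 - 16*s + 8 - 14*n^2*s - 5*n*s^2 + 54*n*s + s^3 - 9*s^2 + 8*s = -14*n^2 + 63*n + s^3 + s^2*(-5*n - 8) + s*(-14*n^2 + 58*n - 9)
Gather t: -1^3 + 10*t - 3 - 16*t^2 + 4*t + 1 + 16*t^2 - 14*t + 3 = 0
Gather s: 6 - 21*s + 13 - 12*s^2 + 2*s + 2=-12*s^2 - 19*s + 21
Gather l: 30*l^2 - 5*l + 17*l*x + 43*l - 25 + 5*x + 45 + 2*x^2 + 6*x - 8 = 30*l^2 + l*(17*x + 38) + 2*x^2 + 11*x + 12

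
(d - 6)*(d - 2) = d^2 - 8*d + 12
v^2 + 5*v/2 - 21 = (v - 7/2)*(v + 6)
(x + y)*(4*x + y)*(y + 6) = 4*x^2*y + 24*x^2 + 5*x*y^2 + 30*x*y + y^3 + 6*y^2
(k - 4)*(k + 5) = k^2 + k - 20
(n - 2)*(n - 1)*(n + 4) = n^3 + n^2 - 10*n + 8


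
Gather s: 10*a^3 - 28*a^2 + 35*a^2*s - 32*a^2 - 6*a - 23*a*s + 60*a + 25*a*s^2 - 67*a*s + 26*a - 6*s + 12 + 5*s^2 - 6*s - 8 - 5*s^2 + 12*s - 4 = 10*a^3 - 60*a^2 + 25*a*s^2 + 80*a + s*(35*a^2 - 90*a)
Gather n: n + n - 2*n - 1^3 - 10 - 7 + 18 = 0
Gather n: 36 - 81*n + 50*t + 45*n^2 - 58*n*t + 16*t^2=45*n^2 + n*(-58*t - 81) + 16*t^2 + 50*t + 36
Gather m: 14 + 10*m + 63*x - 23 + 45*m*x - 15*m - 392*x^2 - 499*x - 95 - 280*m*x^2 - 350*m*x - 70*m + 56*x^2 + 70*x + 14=m*(-280*x^2 - 305*x - 75) - 336*x^2 - 366*x - 90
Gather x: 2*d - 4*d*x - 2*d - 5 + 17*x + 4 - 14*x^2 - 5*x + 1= -14*x^2 + x*(12 - 4*d)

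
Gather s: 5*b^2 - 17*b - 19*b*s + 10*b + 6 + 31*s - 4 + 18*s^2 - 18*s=5*b^2 - 7*b + 18*s^2 + s*(13 - 19*b) + 2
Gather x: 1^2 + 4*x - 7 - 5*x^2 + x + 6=-5*x^2 + 5*x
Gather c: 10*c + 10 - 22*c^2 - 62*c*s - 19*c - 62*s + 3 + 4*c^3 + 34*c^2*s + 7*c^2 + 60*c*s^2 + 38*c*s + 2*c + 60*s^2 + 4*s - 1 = 4*c^3 + c^2*(34*s - 15) + c*(60*s^2 - 24*s - 7) + 60*s^2 - 58*s + 12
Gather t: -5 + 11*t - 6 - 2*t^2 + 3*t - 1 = -2*t^2 + 14*t - 12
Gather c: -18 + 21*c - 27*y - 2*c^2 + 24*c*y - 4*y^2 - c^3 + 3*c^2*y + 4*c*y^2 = -c^3 + c^2*(3*y - 2) + c*(4*y^2 + 24*y + 21) - 4*y^2 - 27*y - 18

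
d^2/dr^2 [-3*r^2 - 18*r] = -6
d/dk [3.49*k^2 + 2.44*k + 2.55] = 6.98*k + 2.44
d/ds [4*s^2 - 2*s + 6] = 8*s - 2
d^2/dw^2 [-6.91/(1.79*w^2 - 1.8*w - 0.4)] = (-44.280662*w^2 + 44.52804*w + 6.91*(3.58*w - 1.8)*(7.16*w - 3.6) + 9.89512)/(-1.79*w^2 + 1.8*w + 0.4)^3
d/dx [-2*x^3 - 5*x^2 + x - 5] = -6*x^2 - 10*x + 1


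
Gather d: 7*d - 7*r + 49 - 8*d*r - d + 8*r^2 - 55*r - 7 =d*(6 - 8*r) + 8*r^2 - 62*r + 42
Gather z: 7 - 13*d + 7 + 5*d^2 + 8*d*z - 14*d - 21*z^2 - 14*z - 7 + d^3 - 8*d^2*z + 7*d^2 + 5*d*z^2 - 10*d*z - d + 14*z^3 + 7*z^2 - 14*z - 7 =d^3 + 12*d^2 - 28*d + 14*z^3 + z^2*(5*d - 14) + z*(-8*d^2 - 2*d - 28)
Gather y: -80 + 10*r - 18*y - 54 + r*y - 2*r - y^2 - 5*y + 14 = 8*r - y^2 + y*(r - 23) - 120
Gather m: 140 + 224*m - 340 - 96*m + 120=128*m - 80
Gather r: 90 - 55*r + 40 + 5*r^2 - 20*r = 5*r^2 - 75*r + 130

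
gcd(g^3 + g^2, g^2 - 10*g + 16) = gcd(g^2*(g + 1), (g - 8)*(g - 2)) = 1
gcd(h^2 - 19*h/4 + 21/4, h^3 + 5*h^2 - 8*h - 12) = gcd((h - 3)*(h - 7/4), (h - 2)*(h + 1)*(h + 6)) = 1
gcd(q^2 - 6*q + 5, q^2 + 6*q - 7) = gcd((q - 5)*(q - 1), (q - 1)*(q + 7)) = q - 1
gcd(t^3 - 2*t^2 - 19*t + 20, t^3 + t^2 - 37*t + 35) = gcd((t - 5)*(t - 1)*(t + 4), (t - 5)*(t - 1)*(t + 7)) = t^2 - 6*t + 5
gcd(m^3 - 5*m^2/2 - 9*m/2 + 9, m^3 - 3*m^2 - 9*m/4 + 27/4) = m^2 - 9*m/2 + 9/2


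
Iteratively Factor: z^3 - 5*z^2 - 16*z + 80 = (z - 5)*(z^2 - 16) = (z - 5)*(z - 4)*(z + 4)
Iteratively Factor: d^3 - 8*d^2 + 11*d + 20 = (d - 5)*(d^2 - 3*d - 4) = (d - 5)*(d - 4)*(d + 1)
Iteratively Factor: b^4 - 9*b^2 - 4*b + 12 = (b - 1)*(b^3 + b^2 - 8*b - 12) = (b - 1)*(b + 2)*(b^2 - b - 6) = (b - 3)*(b - 1)*(b + 2)*(b + 2)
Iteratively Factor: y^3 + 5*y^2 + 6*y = (y + 2)*(y^2 + 3*y) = (y + 2)*(y + 3)*(y)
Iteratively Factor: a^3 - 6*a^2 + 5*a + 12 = (a - 4)*(a^2 - 2*a - 3) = (a - 4)*(a - 3)*(a + 1)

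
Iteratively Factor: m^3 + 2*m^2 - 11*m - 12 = (m + 4)*(m^2 - 2*m - 3) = (m + 1)*(m + 4)*(m - 3)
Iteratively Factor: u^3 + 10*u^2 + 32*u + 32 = (u + 4)*(u^2 + 6*u + 8) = (u + 4)^2*(u + 2)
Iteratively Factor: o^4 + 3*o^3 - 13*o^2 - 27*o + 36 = (o + 3)*(o^3 - 13*o + 12) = (o - 1)*(o + 3)*(o^2 + o - 12) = (o - 3)*(o - 1)*(o + 3)*(o + 4)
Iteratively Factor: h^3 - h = (h)*(h^2 - 1) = h*(h + 1)*(h - 1)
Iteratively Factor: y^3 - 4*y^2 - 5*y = (y - 5)*(y^2 + y) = (y - 5)*(y + 1)*(y)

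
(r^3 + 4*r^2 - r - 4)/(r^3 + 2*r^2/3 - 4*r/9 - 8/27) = 27*(r^3 + 4*r^2 - r - 4)/(27*r^3 + 18*r^2 - 12*r - 8)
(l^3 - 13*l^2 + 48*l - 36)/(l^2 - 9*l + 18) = (l^2 - 7*l + 6)/(l - 3)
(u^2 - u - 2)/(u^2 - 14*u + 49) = (u^2 - u - 2)/(u^2 - 14*u + 49)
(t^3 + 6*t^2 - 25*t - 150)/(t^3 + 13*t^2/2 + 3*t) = 2*(t^2 - 25)/(t*(2*t + 1))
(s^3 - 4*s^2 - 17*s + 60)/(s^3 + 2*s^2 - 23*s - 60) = (s - 3)/(s + 3)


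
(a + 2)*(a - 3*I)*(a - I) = a^3 + 2*a^2 - 4*I*a^2 - 3*a - 8*I*a - 6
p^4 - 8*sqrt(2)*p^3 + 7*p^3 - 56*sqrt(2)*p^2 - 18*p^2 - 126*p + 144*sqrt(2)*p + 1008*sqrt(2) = (p + 7)*(p - 8*sqrt(2))*(p - 3*sqrt(2))*(p + 3*sqrt(2))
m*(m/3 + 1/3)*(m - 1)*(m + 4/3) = m^4/3 + 4*m^3/9 - m^2/3 - 4*m/9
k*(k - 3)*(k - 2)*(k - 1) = k^4 - 6*k^3 + 11*k^2 - 6*k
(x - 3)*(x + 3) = x^2 - 9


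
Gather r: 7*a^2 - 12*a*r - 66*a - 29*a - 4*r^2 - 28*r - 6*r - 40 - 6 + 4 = 7*a^2 - 95*a - 4*r^2 + r*(-12*a - 34) - 42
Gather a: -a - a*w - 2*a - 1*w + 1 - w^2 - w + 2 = a*(-w - 3) - w^2 - 2*w + 3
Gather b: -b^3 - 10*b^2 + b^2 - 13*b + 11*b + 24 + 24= -b^3 - 9*b^2 - 2*b + 48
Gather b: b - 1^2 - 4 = b - 5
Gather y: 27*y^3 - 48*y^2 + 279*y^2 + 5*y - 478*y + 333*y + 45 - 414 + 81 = 27*y^3 + 231*y^2 - 140*y - 288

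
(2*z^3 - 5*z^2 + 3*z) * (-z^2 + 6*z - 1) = -2*z^5 + 17*z^4 - 35*z^3 + 23*z^2 - 3*z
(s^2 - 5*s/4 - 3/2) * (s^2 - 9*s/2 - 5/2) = s^4 - 23*s^3/4 + 13*s^2/8 + 79*s/8 + 15/4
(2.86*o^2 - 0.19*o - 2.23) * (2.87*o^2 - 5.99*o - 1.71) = 8.2082*o^4 - 17.6767*o^3 - 10.1526*o^2 + 13.6826*o + 3.8133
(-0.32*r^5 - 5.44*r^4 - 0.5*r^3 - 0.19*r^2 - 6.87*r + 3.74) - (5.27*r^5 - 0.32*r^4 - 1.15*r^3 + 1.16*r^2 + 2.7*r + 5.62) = -5.59*r^5 - 5.12*r^4 + 0.65*r^3 - 1.35*r^2 - 9.57*r - 1.88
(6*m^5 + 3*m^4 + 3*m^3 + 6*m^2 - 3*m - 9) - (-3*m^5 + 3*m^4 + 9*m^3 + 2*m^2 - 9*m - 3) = 9*m^5 - 6*m^3 + 4*m^2 + 6*m - 6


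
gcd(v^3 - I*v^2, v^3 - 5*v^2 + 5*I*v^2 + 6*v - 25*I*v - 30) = v - I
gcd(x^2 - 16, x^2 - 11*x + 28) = x - 4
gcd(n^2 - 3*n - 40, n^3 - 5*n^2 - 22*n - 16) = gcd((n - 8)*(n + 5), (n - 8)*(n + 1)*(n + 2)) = n - 8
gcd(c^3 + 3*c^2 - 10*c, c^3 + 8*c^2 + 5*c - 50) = c^2 + 3*c - 10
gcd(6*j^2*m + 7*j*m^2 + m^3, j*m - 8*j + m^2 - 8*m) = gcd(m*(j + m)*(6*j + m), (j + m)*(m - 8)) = j + m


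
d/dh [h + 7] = 1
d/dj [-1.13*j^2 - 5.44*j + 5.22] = -2.26*j - 5.44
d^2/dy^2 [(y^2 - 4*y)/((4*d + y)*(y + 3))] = 2*(y*(4*d + y)^2*(y - 4) + y*(4*d + y)*(y - 4)*(y + 3) + y*(y - 4)*(y + 3)^2 + 2*(2 - y)*(4*d + y)^2*(y + 3) + 2*(2 - y)*(4*d + y)*(y + 3)^2 + (4*d + y)^2*(y + 3)^2)/((4*d + y)^3*(y + 3)^3)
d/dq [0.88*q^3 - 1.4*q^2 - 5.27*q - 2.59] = 2.64*q^2 - 2.8*q - 5.27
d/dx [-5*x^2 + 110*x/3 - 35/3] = 110/3 - 10*x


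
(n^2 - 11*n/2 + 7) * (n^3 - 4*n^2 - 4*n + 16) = n^5 - 19*n^4/2 + 25*n^3 + 10*n^2 - 116*n + 112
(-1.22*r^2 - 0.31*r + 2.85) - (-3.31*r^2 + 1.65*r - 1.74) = 2.09*r^2 - 1.96*r + 4.59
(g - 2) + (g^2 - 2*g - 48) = g^2 - g - 50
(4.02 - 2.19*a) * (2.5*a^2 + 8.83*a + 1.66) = -5.475*a^3 - 9.2877*a^2 + 31.8612*a + 6.6732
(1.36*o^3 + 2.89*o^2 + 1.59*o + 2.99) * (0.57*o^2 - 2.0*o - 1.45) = 0.7752*o^5 - 1.0727*o^4 - 6.8457*o^3 - 5.6662*o^2 - 8.2855*o - 4.3355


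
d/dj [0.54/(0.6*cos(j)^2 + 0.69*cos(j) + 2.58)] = (0.648*cos(j) + 0.3726)*sin(j)/(0.6*cos(j)^2 + 0.69*cos(j) + 2.58)^2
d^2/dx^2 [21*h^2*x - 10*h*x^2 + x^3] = -20*h + 6*x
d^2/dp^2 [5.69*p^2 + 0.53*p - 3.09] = 11.3800000000000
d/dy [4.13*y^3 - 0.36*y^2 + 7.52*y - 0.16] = 12.39*y^2 - 0.72*y + 7.52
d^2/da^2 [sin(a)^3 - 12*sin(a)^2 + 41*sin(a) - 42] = -9*sin(a)^3 + 48*sin(a)^2 - 35*sin(a) - 24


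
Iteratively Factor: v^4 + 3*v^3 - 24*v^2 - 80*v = (v + 4)*(v^3 - v^2 - 20*v) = (v + 4)^2*(v^2 - 5*v) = v*(v + 4)^2*(v - 5)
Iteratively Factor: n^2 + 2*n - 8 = (n - 2)*(n + 4)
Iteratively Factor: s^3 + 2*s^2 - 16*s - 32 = (s - 4)*(s^2 + 6*s + 8) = (s - 4)*(s + 2)*(s + 4)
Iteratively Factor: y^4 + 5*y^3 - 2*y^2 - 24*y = (y - 2)*(y^3 + 7*y^2 + 12*y) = (y - 2)*(y + 3)*(y^2 + 4*y) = y*(y - 2)*(y + 3)*(y + 4)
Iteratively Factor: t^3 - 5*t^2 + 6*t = (t)*(t^2 - 5*t + 6) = t*(t - 2)*(t - 3)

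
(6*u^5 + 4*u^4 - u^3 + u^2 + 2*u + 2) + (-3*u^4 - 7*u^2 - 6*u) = 6*u^5 + u^4 - u^3 - 6*u^2 - 4*u + 2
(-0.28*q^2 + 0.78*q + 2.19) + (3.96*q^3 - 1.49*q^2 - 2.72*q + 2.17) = 3.96*q^3 - 1.77*q^2 - 1.94*q + 4.36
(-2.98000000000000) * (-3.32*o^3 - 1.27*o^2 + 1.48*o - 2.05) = 9.8936*o^3 + 3.7846*o^2 - 4.4104*o + 6.109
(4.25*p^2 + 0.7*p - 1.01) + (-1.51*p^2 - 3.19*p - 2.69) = 2.74*p^2 - 2.49*p - 3.7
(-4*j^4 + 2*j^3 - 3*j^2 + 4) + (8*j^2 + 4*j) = -4*j^4 + 2*j^3 + 5*j^2 + 4*j + 4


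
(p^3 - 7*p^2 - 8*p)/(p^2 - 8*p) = p + 1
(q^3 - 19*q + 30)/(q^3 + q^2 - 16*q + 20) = (q - 3)/(q - 2)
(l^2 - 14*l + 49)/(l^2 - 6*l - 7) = (l - 7)/(l + 1)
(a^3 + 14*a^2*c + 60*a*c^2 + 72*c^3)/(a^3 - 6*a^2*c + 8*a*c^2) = (a^3 + 14*a^2*c + 60*a*c^2 + 72*c^3)/(a*(a^2 - 6*a*c + 8*c^2))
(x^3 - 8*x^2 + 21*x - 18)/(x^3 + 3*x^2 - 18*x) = (x^2 - 5*x + 6)/(x*(x + 6))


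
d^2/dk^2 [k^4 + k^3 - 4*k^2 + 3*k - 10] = 12*k^2 + 6*k - 8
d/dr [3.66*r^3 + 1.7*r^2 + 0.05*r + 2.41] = 10.98*r^2 + 3.4*r + 0.05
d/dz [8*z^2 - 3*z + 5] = 16*z - 3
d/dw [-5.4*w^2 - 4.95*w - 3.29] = -10.8*w - 4.95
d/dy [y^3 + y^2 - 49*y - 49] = 3*y^2 + 2*y - 49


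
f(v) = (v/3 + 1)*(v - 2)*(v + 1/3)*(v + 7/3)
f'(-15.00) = -3654.52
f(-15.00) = 12632.89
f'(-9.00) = -664.74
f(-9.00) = 1271.11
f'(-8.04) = -447.32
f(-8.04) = 741.81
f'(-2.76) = -0.47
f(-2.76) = -0.39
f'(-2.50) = 1.27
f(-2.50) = -0.27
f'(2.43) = 31.57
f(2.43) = 10.24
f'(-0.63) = -2.88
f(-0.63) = 1.05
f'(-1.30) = 0.41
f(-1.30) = 1.87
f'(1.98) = 16.28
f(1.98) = -0.33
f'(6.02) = 408.44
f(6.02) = 641.46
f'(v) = (v/3 + 1)*(v - 2)*(v + 1/3) + (v/3 + 1)*(v - 2)*(v + 7/3) + (v/3 + 1)*(v + 1/3)*(v + 7/3) + (v - 2)*(v + 1/3)*(v + 7/3)/3 = 4*v^3/3 + 11*v^2/3 - 46*v/27 - 137/27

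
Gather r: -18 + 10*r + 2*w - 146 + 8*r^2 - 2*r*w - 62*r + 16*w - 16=8*r^2 + r*(-2*w - 52) + 18*w - 180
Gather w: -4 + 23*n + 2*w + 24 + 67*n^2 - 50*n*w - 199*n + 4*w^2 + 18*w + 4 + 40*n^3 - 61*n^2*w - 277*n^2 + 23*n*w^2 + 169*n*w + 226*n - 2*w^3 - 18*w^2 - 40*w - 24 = 40*n^3 - 210*n^2 + 50*n - 2*w^3 + w^2*(23*n - 14) + w*(-61*n^2 + 119*n - 20)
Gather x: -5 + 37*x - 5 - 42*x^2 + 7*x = -42*x^2 + 44*x - 10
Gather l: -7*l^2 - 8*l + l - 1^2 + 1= -7*l^2 - 7*l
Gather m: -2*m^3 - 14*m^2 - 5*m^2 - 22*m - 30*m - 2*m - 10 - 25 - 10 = -2*m^3 - 19*m^2 - 54*m - 45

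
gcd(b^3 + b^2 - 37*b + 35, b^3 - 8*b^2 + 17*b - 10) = b^2 - 6*b + 5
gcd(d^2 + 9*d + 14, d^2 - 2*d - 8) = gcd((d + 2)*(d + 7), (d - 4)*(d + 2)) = d + 2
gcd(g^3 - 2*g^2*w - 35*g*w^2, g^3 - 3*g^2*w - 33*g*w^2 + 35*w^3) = -g^2 + 2*g*w + 35*w^2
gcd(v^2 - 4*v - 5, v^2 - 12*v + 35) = v - 5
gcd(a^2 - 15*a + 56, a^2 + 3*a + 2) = 1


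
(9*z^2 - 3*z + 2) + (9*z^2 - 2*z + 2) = 18*z^2 - 5*z + 4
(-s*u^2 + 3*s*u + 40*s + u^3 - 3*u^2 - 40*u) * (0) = 0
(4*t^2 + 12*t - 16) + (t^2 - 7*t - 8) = 5*t^2 + 5*t - 24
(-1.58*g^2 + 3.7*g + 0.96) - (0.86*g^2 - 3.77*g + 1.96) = -2.44*g^2 + 7.47*g - 1.0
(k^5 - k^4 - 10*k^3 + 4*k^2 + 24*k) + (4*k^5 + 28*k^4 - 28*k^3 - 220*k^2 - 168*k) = 5*k^5 + 27*k^4 - 38*k^3 - 216*k^2 - 144*k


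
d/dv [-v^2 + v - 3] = 1 - 2*v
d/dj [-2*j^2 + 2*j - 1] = 2 - 4*j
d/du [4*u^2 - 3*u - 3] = 8*u - 3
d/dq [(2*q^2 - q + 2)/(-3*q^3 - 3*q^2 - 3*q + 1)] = (6*q^4 - 6*q^3 + 9*q^2 + 16*q + 5)/(9*q^6 + 18*q^5 + 27*q^4 + 12*q^3 + 3*q^2 - 6*q + 1)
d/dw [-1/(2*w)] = 1/(2*w^2)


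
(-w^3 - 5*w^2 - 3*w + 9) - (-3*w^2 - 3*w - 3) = -w^3 - 2*w^2 + 12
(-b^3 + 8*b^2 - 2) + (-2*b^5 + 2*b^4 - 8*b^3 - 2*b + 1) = -2*b^5 + 2*b^4 - 9*b^3 + 8*b^2 - 2*b - 1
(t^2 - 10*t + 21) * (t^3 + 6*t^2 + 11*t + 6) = t^5 - 4*t^4 - 28*t^3 + 22*t^2 + 171*t + 126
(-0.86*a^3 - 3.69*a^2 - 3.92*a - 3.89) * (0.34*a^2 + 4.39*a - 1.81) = -0.2924*a^5 - 5.03*a^4 - 15.9753*a^3 - 11.8525*a^2 - 9.9819*a + 7.0409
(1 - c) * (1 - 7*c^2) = 7*c^3 - 7*c^2 - c + 1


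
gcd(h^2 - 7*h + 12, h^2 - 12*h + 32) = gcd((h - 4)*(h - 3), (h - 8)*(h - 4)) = h - 4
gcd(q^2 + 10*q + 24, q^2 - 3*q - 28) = q + 4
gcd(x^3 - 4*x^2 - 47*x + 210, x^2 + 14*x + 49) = x + 7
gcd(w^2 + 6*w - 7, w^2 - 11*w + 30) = 1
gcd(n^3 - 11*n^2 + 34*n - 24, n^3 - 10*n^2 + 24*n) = n^2 - 10*n + 24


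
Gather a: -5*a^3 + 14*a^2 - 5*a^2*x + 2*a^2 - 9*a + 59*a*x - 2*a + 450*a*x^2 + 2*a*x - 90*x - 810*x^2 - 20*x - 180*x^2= -5*a^3 + a^2*(16 - 5*x) + a*(450*x^2 + 61*x - 11) - 990*x^2 - 110*x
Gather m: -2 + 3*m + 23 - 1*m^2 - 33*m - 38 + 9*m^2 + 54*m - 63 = 8*m^2 + 24*m - 80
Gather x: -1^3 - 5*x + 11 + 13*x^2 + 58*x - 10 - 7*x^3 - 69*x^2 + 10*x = -7*x^3 - 56*x^2 + 63*x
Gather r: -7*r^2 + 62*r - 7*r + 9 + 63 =-7*r^2 + 55*r + 72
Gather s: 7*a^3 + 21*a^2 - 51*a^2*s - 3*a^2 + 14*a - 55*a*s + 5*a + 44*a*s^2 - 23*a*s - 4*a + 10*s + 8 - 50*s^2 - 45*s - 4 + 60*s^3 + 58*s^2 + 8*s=7*a^3 + 18*a^2 + 15*a + 60*s^3 + s^2*(44*a + 8) + s*(-51*a^2 - 78*a - 27) + 4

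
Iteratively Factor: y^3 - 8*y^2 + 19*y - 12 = (y - 4)*(y^2 - 4*y + 3) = (y - 4)*(y - 3)*(y - 1)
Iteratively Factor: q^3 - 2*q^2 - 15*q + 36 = (q - 3)*(q^2 + q - 12) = (q - 3)^2*(q + 4)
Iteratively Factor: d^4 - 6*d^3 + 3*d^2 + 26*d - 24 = (d - 1)*(d^3 - 5*d^2 - 2*d + 24) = (d - 1)*(d + 2)*(d^2 - 7*d + 12) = (d - 3)*(d - 1)*(d + 2)*(d - 4)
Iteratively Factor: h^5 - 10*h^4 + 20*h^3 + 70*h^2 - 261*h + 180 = (h - 3)*(h^4 - 7*h^3 - h^2 + 67*h - 60) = (h - 3)*(h + 3)*(h^3 - 10*h^2 + 29*h - 20) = (h - 4)*(h - 3)*(h + 3)*(h^2 - 6*h + 5) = (h - 4)*(h - 3)*(h - 1)*(h + 3)*(h - 5)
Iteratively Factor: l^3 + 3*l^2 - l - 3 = (l - 1)*(l^2 + 4*l + 3) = (l - 1)*(l + 3)*(l + 1)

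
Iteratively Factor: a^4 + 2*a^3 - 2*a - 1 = (a + 1)*(a^3 + a^2 - a - 1) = (a + 1)^2*(a^2 - 1) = (a - 1)*(a + 1)^2*(a + 1)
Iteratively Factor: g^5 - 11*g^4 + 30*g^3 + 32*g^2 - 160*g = (g)*(g^4 - 11*g^3 + 30*g^2 + 32*g - 160) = g*(g + 2)*(g^3 - 13*g^2 + 56*g - 80) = g*(g - 4)*(g + 2)*(g^2 - 9*g + 20) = g*(g - 4)^2*(g + 2)*(g - 5)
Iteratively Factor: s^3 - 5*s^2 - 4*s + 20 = (s - 2)*(s^2 - 3*s - 10) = (s - 2)*(s + 2)*(s - 5)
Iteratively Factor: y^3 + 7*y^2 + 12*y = (y + 3)*(y^2 + 4*y) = y*(y + 3)*(y + 4)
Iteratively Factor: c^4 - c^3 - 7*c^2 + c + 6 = (c - 1)*(c^3 - 7*c - 6) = (c - 1)*(c + 2)*(c^2 - 2*c - 3) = (c - 3)*(c - 1)*(c + 2)*(c + 1)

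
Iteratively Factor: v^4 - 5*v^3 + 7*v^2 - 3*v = (v - 1)*(v^3 - 4*v^2 + 3*v) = (v - 3)*(v - 1)*(v^2 - v) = (v - 3)*(v - 1)^2*(v)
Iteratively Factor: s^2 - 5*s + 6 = (s - 3)*(s - 2)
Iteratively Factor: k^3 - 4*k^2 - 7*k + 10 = (k - 1)*(k^2 - 3*k - 10) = (k - 1)*(k + 2)*(k - 5)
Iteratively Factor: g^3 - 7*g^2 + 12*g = (g - 3)*(g^2 - 4*g) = (g - 4)*(g - 3)*(g)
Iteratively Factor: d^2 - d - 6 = (d + 2)*(d - 3)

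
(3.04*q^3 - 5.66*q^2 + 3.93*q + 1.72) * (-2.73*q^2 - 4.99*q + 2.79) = -8.2992*q^5 + 0.2822*q^4 + 25.9961*q^3 - 40.0977*q^2 + 2.3819*q + 4.7988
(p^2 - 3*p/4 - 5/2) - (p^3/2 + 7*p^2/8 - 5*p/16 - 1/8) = -p^3/2 + p^2/8 - 7*p/16 - 19/8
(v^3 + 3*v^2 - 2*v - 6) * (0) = 0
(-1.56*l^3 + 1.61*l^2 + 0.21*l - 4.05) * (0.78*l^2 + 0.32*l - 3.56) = -1.2168*l^5 + 0.7566*l^4 + 6.2326*l^3 - 8.8234*l^2 - 2.0436*l + 14.418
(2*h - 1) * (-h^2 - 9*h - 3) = -2*h^3 - 17*h^2 + 3*h + 3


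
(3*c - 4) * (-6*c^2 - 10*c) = -18*c^3 - 6*c^2 + 40*c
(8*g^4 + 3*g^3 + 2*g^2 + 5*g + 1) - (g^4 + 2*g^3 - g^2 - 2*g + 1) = 7*g^4 + g^3 + 3*g^2 + 7*g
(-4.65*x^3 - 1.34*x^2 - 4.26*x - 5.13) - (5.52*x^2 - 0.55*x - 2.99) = -4.65*x^3 - 6.86*x^2 - 3.71*x - 2.14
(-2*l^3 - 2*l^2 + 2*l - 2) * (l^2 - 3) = -2*l^5 - 2*l^4 + 8*l^3 + 4*l^2 - 6*l + 6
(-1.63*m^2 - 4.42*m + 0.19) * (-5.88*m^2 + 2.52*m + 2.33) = 9.5844*m^4 + 21.882*m^3 - 16.0535*m^2 - 9.8198*m + 0.4427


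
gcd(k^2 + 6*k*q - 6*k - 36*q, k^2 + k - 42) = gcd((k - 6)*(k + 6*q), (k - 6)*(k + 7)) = k - 6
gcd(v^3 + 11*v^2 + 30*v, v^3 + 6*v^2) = v^2 + 6*v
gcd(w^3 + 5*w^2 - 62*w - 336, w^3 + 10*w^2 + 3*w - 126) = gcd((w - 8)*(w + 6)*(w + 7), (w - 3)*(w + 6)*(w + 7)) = w^2 + 13*w + 42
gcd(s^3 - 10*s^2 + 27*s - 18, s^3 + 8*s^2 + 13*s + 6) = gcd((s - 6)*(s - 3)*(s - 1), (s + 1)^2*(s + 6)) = 1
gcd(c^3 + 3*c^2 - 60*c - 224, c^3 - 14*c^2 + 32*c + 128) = c - 8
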